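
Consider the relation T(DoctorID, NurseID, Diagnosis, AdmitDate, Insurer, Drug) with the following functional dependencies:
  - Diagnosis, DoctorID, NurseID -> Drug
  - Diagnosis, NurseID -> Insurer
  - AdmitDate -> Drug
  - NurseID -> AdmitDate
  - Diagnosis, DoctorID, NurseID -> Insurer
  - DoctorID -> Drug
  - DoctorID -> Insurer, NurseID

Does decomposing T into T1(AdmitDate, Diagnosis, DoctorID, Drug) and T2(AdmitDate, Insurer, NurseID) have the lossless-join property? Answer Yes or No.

The shared attributes are {AdmitDate} and {AdmitDate}⁺ = {AdmitDate, Drug}.
Neither T1 nor T2 is contained in that closure, so the decomposition is lossy.

No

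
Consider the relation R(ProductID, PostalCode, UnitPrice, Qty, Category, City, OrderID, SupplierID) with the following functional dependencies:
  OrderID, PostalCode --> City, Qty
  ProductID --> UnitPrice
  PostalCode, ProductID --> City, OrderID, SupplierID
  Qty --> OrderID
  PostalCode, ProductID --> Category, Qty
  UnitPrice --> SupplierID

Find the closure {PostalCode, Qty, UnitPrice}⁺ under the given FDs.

Start with {PostalCode, Qty, UnitPrice}.
Qty --> OrderID applies; add {OrderID} → now {OrderID, PostalCode, Qty, UnitPrice}.
UnitPrice --> SupplierID applies; add {SupplierID} → now {OrderID, PostalCode, Qty, SupplierID, UnitPrice}.
OrderID, PostalCode --> City, Qty applies; add {City} → now {City, OrderID, PostalCode, Qty, SupplierID, UnitPrice}.
No further FD applies.

{City, OrderID, PostalCode, Qty, SupplierID, UnitPrice}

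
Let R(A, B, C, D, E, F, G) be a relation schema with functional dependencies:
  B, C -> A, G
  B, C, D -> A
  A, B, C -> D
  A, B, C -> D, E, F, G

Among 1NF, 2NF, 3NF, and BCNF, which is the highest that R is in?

BCNF

Candidate key: {B, C}. Prime attributes: {B, C}.
The left-hand side of every FD is a superkey, so BCNF is satisfied.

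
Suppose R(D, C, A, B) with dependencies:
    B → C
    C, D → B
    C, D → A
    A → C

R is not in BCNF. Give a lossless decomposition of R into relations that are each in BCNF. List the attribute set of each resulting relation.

Candidate keys of the original relation: {A, D}, {B, D}, {C, D}.
Within {A, B, C, D}: {B}⁺ ∩ {A, B, C, D} = {B, C}, not the whole set, so B → C violates BCNF; decompose into {B, C} and {A, B, D}.
{B, C} has no BCNF violation.
{A, B, D} has no BCNF violation.

{A, B, D}; {B, C}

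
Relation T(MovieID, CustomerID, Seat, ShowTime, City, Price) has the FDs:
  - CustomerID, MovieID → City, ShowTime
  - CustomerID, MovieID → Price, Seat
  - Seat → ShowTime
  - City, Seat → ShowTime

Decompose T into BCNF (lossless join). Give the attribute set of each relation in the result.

Candidate key of the original relation: {CustomerID, MovieID}.
Within {City, CustomerID, MovieID, Price, Seat, ShowTime}: {Seat}⁺ ∩ {City, CustomerID, MovieID, Price, Seat, ShowTime} = {Seat, ShowTime}, not the whole set, so Seat → ShowTime violates BCNF; decompose into {Seat, ShowTime} and {City, CustomerID, MovieID, Price, Seat}.
{Seat, ShowTime}: every determinant is a superkey — BCNF.
{City, CustomerID, MovieID, Price, Seat}: every determinant is a superkey — BCNF.

{City, CustomerID, MovieID, Price, Seat}; {Seat, ShowTime}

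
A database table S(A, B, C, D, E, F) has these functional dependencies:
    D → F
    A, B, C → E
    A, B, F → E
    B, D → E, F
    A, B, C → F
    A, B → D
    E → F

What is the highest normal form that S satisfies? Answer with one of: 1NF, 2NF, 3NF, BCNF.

Candidate key: {A, B, C}. Prime attributes: {A, B, C}.
For D → F we have {D}⁺ = {D, F}; {D} is not a superkey, so BCNF fails.
D → F has non-prime {F} on the right and a non-superkey on the left, so 3NF fails.
The proper key subset {A, B} of {A, B, C} determines non-prime {D, E, F}, so the relation is not even in 2NF.

1NF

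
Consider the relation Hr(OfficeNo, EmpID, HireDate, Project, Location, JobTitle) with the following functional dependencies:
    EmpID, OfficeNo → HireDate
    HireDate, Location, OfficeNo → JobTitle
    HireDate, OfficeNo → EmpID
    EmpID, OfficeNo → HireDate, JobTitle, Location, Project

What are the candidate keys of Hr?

{EmpID, OfficeNo}, {HireDate, OfficeNo}

Attributes never on any right-hand side: {OfficeNo} — every candidate key must contain it.
{EmpID, OfficeNo}⁺ = {EmpID, HireDate, JobTitle, Location, OfficeNo, Project}, which is every attribute, so {EmpID, OfficeNo} is a candidate key.
{HireDate, OfficeNo}⁺ = {EmpID, HireDate, JobTitle, Location, OfficeNo, Project}, which is every attribute, so {HireDate, OfficeNo} is a candidate key.
Any other superkey properly contains one of these, so there are no further candidate keys.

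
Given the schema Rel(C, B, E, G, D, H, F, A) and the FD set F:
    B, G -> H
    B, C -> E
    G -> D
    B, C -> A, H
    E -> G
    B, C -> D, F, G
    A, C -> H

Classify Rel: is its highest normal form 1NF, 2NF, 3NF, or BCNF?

2NF

Candidate key: {B, C}. Prime attributes: {B, C}.
B, G -> H breaks BCNF: {B, G}⁺ = {B, D, G, H}, so {B, G} is not a superkey.
B, G -> H determines the non-prime attribute {H} from a non-superkey — 3NF is violated.
Checking every proper subset of each key, none determines a non-prime attribute — 2NF is satisfied.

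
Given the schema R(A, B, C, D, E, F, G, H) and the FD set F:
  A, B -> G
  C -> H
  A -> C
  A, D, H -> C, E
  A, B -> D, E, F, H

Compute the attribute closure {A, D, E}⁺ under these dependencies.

Start with {A, D, E}.
A -> C applies; add {C} → now {A, C, D, E}.
C -> H applies; add {H} → now {A, C, D, E, H}.
No further FD applies.

{A, C, D, E, H}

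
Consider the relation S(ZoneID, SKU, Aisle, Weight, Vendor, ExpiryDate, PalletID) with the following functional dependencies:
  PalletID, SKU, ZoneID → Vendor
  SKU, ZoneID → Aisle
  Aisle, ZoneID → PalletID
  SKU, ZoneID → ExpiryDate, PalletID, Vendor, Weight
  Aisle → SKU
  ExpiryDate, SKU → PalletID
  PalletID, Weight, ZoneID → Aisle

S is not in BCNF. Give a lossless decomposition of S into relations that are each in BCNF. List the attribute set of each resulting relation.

{Aisle, ExpiryDate, PalletID}; {Aisle, ExpiryDate, Vendor, Weight, ZoneID}; {Aisle, SKU}

Candidate keys of the original relation: {Aisle, ZoneID}, {PalletID, Weight, ZoneID}, {SKU, ZoneID}.
Within {Aisle, ExpiryDate, PalletID, SKU, Vendor, Weight, ZoneID}: {Aisle}⁺ ∩ {Aisle, ExpiryDate, PalletID, SKU, Vendor, Weight, ZoneID} = {Aisle, SKU}, not the whole set, so Aisle → SKU violates BCNF; decompose into {Aisle, SKU} and {Aisle, ExpiryDate, PalletID, Vendor, Weight, ZoneID}.
{Aisle, SKU}: every determinant is a superkey — BCNF.
Within {Aisle, ExpiryDate, PalletID, Vendor, Weight, ZoneID}: {Aisle, ExpiryDate}⁺ ∩ {Aisle, ExpiryDate, PalletID, Vendor, Weight, ZoneID} = {Aisle, ExpiryDate, PalletID}, not the whole set, so Aisle, ExpiryDate → PalletID violates BCNF; decompose into {Aisle, ExpiryDate, PalletID} and {Aisle, ExpiryDate, Vendor, Weight, ZoneID}.
{Aisle, ExpiryDate, PalletID}: every determinant is a superkey — BCNF.
{Aisle, ExpiryDate, Vendor, Weight, ZoneID}: every determinant is a superkey — BCNF.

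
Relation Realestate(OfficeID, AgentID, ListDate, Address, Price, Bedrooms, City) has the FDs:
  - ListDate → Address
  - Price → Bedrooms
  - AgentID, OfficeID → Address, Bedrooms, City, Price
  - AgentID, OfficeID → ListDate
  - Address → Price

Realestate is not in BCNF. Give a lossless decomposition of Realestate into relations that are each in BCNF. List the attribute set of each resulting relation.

{Address, ListDate}; {Address, Price}; {AgentID, City, ListDate, OfficeID}; {Bedrooms, Price}

Candidate key of the original relation: {AgentID, OfficeID}.
{Address, AgentID, Bedrooms, City, ListDate, OfficeID, Price}: {ListDate} determines {Address, Bedrooms, ListDate, Price} here but is not a superkey — split on ListDate → Address, Bedrooms, Price, giving {Address, Bedrooms, ListDate, Price} and {AgentID, City, ListDate, OfficeID}.
{Address, Bedrooms, ListDate, Price}: {Price} determines {Bedrooms, Price} here but is not a superkey — split on Price → Bedrooms, giving {Bedrooms, Price} and {Address, ListDate, Price}.
{Bedrooms, Price}: every determinant is a superkey — BCNF.
{Address, ListDate, Price}: {Address} determines {Address, Price} here but is not a superkey — split on Address → Price, giving {Address, Price} and {Address, ListDate}.
{Address, Price}: every determinant is a superkey — BCNF.
{Address, ListDate}: every determinant is a superkey — BCNF.
{AgentID, City, ListDate, OfficeID}: every determinant is a superkey — BCNF.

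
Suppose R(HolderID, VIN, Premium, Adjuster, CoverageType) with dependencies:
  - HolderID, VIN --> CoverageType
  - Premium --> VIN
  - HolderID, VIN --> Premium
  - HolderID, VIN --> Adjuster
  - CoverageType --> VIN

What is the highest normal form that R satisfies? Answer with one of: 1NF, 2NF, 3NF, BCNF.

Candidate keys: {CoverageType, HolderID}, {HolderID, Premium}, {HolderID, VIN}. Prime attributes: {CoverageType, HolderID, Premium, VIN}.
Premium --> VIN: {Premium}⁺ = {Premium, VIN}, which is not all of the attributes, so the left side is not a superkey — BCNF is violated.
But every attribute on its right side ({VIN}) is prime, and the same holds for every other non-superkey FD, so 3NF still holds.

3NF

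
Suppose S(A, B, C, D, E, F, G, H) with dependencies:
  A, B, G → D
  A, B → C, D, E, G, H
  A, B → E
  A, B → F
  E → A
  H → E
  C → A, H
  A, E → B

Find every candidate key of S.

{C} is a candidate key since {C}⁺ = {A, B, C, D, E, F, G, H} covers every attribute.
{E} is a candidate key since {E}⁺ = {A, B, C, D, E, F, G, H} covers every attribute.
{H} is a candidate key since {H}⁺ = {A, B, C, D, E, F, G, H} covers every attribute.
{A, B} is a candidate key since {A, B}⁺ = {A, B, C, D, E, F, G, H} covers every attribute.
These are minimal and exhaustive — every other superkey contains one of them.

{A, B}, {C}, {E}, {H}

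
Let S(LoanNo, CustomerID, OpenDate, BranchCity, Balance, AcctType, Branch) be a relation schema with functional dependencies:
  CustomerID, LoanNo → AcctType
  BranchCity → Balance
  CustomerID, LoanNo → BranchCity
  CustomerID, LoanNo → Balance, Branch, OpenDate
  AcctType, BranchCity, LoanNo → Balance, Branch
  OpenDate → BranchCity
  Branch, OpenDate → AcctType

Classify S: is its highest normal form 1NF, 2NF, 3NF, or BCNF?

2NF

Candidate key: {CustomerID, LoanNo}. Prime attributes: {CustomerID, LoanNo}.
BranchCity → Balance: {BranchCity}⁺ = {Balance, BranchCity}, which is not all of the attributes, so the left side is not a superkey — BCNF is violated.
BranchCity → Balance has non-prime {Balance} on the right and a non-superkey on the left, so 3NF fails.
Checking every proper subset of each key, none determines a non-prime attribute — 2NF is satisfied.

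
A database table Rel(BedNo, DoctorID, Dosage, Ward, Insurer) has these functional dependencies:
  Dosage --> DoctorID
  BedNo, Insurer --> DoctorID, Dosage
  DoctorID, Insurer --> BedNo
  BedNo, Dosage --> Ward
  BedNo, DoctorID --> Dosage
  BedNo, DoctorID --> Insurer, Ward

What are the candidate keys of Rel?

{BedNo, DoctorID}, {BedNo, Dosage}, {BedNo, Insurer}, {DoctorID, Insurer}, {Dosage, Insurer}

{BedNo, DoctorID}⁺ = {BedNo, DoctorID, Dosage, Insurer, Ward}, which is every attribute, so {BedNo, DoctorID} is a candidate key.
{BedNo, Dosage}⁺ = {BedNo, DoctorID, Dosage, Insurer, Ward}, which is every attribute, so {BedNo, Dosage} is a candidate key.
{BedNo, Insurer}⁺ = {BedNo, DoctorID, Dosage, Insurer, Ward}, which is every attribute, so {BedNo, Insurer} is a candidate key.
{DoctorID, Insurer}⁺ = {BedNo, DoctorID, Dosage, Insurer, Ward}, which is every attribute, so {DoctorID, Insurer} is a candidate key.
{Dosage, Insurer}⁺ = {BedNo, DoctorID, Dosage, Insurer, Ward}, which is every attribute, so {Dosage, Insurer} is a candidate key.
Any other superkey properly contains one of these, so there are no further candidate keys.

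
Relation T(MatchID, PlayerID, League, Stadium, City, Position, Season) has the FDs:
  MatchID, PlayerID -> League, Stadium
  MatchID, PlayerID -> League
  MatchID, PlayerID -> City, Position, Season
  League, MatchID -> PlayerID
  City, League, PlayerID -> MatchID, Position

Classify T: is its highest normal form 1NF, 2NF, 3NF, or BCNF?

BCNF

Candidate keys: {City, League, PlayerID}, {League, MatchID}, {MatchID, PlayerID}. Prime attributes: {City, League, MatchID, PlayerID}.
Every FD has a superkey on the left, so the relation is in BCNF.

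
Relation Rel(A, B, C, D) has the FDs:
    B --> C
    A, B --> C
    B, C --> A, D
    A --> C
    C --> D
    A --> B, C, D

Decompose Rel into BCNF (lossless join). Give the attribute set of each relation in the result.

Candidate keys of the original relation: {A}, {B}.
{A, B, C, D}: {C} determines {C, D} here but is not a superkey — split on C --> D, giving {C, D} and {A, B, C}.
{C, D} is in BCNF.
{A, B, C} is in BCNF.

{A, B, C}; {C, D}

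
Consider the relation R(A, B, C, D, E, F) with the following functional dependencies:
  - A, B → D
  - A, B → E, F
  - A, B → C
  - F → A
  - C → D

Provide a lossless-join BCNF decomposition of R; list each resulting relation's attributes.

Candidate keys of the original relation: {A, B}, {B, F}.
{A, B, C, D, E, F}: {F} determines {A, F} here but is not a superkey — split on F → A, giving {A, F} and {B, C, D, E, F}.
{A, F}: every determinant is a superkey — BCNF.
{B, C, D, E, F}: {C} determines {C, D} here but is not a superkey — split on C → D, giving {C, D} and {B, C, E, F}.
{C, D}: every determinant is a superkey — BCNF.
{B, C, E, F}: every determinant is a superkey — BCNF.

{A, F}; {B, C, E, F}; {C, D}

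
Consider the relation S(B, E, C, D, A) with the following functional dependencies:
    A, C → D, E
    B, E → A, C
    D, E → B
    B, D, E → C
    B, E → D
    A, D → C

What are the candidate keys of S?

{A, C}, {A, D}, {B, E}, {D, E}

{A, C}⁺ = {A, B, C, D, E}, which is every attribute, so {A, C} is a candidate key.
{A, D}⁺ = {A, B, C, D, E}, which is every attribute, so {A, D} is a candidate key.
{B, E}⁺ = {A, B, C, D, E}, which is every attribute, so {B, E} is a candidate key.
{D, E}⁺ = {A, B, C, D, E}, which is every attribute, so {D, E} is a candidate key.
No proper subset of any of these is a key, and no other minimal superkey exists.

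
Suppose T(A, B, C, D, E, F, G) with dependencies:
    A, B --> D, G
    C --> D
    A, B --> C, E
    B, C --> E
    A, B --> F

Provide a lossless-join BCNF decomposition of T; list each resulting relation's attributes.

Candidate key of the original relation: {A, B}.
{A, B, C, D, E, F, G}: {C} determines {C, D} here but is not a superkey — split on C --> D, giving {C, D} and {A, B, C, E, F, G}.
{C, D} is in BCNF.
{A, B, C, E, F, G}: {B, C} determines {B, C, E} here but is not a superkey — split on B, C --> E, giving {B, C, E} and {A, B, C, F, G}.
{B, C, E} is in BCNF.
{A, B, C, F, G} is in BCNF.

{A, B, C, F, G}; {B, C, E}; {C, D}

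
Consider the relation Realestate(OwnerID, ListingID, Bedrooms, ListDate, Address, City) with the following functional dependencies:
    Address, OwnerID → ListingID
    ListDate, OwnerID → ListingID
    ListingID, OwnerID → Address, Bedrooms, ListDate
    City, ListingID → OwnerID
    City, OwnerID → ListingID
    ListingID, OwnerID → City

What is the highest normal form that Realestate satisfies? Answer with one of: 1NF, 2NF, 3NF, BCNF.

BCNF

Candidate keys: {Address, OwnerID}, {City, ListingID}, {City, OwnerID}, {ListDate, OwnerID}, {ListingID, OwnerID}. Prime attributes: {Address, City, ListDate, ListingID, OwnerID}.
The left-hand side of every FD is a superkey, so BCNF is satisfied.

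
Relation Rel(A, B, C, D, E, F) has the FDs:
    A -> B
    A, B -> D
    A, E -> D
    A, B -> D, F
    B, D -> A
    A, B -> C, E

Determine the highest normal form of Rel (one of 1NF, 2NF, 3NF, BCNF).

Candidate keys: {A}, {B, D}. Prime attributes: {A, B, D}.
Each dependency's left side is a superkey — BCNF holds.

BCNF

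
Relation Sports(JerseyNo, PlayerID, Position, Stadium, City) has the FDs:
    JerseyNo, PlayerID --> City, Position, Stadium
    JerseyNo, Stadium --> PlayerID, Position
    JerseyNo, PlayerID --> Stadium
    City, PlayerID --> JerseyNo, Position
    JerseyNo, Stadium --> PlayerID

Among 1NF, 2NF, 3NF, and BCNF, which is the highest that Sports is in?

BCNF

Candidate keys: {City, PlayerID}, {JerseyNo, PlayerID}, {JerseyNo, Stadium}. Prime attributes: {City, JerseyNo, PlayerID, Stadium}.
Every FD has a superkey on the left, so the relation is in BCNF.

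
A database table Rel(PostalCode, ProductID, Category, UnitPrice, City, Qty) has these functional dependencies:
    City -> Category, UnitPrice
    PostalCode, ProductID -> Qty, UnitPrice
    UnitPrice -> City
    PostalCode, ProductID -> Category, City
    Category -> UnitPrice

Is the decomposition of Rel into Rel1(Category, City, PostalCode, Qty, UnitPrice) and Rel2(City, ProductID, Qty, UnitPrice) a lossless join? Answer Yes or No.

No

Common attributes: {City, Qty, UnitPrice}; their closure is {Category, City, Qty, UnitPrice}.
Rel1 ⊄ {Category, City, Qty, UnitPrice} and Rel2 ⊄ {Category, City, Qty, UnitPrice}, so the split is lossy.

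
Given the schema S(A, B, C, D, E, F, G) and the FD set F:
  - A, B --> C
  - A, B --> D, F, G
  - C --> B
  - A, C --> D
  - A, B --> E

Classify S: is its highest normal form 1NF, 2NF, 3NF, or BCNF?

Candidate keys: {A, B}, {A, C}. Prime attributes: {A, B, C}.
C --> B breaks BCNF: {C}⁺ = {B, C}, so {C} is not a superkey.
Its right-hand attributes {B} are all prime, as are those of every other non-superkey FD — the relation is in 3NF.

3NF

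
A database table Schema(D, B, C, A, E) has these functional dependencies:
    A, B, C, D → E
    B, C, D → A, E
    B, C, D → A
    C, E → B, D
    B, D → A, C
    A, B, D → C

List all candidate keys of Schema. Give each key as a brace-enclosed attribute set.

{B, D}⁺ = {A, B, C, D, E}, which is every attribute, so {B, D} is a candidate key.
{C, E}⁺ = {A, B, C, D, E}, which is every attribute, so {C, E} is a candidate key.
No proper subset of any of these is a key, and no other minimal superkey exists.

{B, D}, {C, E}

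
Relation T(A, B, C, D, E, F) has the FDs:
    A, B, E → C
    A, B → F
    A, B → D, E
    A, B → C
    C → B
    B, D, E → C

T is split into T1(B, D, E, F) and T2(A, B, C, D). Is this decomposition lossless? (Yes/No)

The shared attributes are {B, D} and {B, D}⁺ = {B, D}.
The closure covers neither T1 nor T2 entirely; the join is not lossless.

No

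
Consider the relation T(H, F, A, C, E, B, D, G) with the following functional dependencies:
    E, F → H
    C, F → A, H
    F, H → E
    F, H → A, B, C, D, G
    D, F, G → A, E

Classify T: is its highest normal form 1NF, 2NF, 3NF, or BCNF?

Candidate keys: {C, F}, {D, F, G}, {E, F}, {F, H}. Prime attributes: {C, D, E, F, G, H}.
The left-hand side of every FD is a superkey, so BCNF is satisfied.

BCNF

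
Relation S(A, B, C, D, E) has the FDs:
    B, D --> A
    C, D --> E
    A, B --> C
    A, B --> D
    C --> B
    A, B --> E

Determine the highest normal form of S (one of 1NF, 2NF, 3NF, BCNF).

3NF

Candidate keys: {A, B}, {A, C}, {B, D}, {C, D}. Prime attributes: {A, B, C, D}.
C --> B breaks BCNF: {C}⁺ = {B, C}, so {C} is not a superkey.
But every attribute on its right side ({B}) is prime, and the same holds for every other non-superkey FD, so 3NF still holds.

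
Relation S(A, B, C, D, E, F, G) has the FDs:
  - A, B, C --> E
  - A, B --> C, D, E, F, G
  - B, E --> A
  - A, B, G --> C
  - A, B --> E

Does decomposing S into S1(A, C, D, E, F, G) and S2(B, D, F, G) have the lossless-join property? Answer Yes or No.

Common attributes: {D, F, G}; their closure is {D, F, G}.
Neither S1 nor S2 is contained in that closure, so the decomposition is lossy.

No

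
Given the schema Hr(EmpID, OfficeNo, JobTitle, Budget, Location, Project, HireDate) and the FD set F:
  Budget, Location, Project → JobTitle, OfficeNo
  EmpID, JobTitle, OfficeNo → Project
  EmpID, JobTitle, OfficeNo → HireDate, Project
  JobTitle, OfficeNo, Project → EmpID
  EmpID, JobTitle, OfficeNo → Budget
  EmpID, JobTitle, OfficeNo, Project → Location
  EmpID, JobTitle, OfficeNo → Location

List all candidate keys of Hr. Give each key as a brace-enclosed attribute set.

{Budget, Location, Project}, {EmpID, JobTitle, OfficeNo}, {JobTitle, OfficeNo, Project}

{Budget, Location, Project} is a candidate key since {Budget, Location, Project}⁺ = {Budget, EmpID, HireDate, JobTitle, Location, OfficeNo, Project} covers every attribute.
{EmpID, JobTitle, OfficeNo} is a candidate key since {EmpID, JobTitle, OfficeNo}⁺ = {Budget, EmpID, HireDate, JobTitle, Location, OfficeNo, Project} covers every attribute.
{JobTitle, OfficeNo, Project} is a candidate key since {JobTitle, OfficeNo, Project}⁺ = {Budget, EmpID, HireDate, JobTitle, Location, OfficeNo, Project} covers every attribute.
Any other superkey properly contains one of these, so there are no further candidate keys.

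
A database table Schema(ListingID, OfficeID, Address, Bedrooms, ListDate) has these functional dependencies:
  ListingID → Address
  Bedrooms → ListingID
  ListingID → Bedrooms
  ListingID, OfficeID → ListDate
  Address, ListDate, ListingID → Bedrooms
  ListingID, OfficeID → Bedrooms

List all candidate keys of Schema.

No FD produces {OfficeID}, so it must be in every candidate key.
{Bedrooms, OfficeID} is a candidate key since {Bedrooms, OfficeID}⁺ = {Address, Bedrooms, ListDate, ListingID, OfficeID} covers every attribute.
{ListingID, OfficeID} is a candidate key since {ListingID, OfficeID}⁺ = {Address, Bedrooms, ListDate, ListingID, OfficeID} covers every attribute.
Any other superkey properly contains one of these, so there are no further candidate keys.

{Bedrooms, OfficeID}, {ListingID, OfficeID}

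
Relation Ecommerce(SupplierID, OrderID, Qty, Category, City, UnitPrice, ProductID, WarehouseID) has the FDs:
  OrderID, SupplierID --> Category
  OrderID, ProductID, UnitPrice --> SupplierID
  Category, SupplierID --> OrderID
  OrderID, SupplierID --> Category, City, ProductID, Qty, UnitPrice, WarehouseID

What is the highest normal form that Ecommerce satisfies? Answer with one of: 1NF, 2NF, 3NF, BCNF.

Candidate keys: {Category, SupplierID}, {OrderID, ProductID, UnitPrice}, {OrderID, SupplierID}. Prime attributes: {Category, OrderID, ProductID, SupplierID, UnitPrice}.
The left-hand side of every FD is a superkey, so BCNF is satisfied.

BCNF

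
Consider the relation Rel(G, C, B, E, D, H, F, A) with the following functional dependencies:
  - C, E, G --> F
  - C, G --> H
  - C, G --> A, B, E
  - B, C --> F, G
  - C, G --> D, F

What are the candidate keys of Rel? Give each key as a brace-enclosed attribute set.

{B, C}, {C, G}

No FD produces {C}, so it must be in every candidate key.
{B, C}⁺ = {A, B, C, D, E, F, G, H} — all of the relation — so {B, C} is a candidate key.
{C, G}⁺ = {A, B, C, D, E, F, G, H} — all of the relation — so {C, G} is a candidate key.
Any other superkey properly contains one of these, so there are no further candidate keys.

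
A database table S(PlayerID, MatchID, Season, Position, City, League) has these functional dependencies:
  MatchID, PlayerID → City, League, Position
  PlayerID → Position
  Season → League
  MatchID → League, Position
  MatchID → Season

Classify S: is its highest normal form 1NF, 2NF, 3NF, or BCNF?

Candidate key: {MatchID, PlayerID}. Prime attributes: {MatchID, PlayerID}.
PlayerID → Position: {PlayerID}⁺ = {PlayerID, Position}, which is not all of the attributes, so the left side is not a superkey — BCNF is violated.
PlayerID → Position has non-prime {Position} on the right and a non-superkey on the left, so 3NF fails.
{MatchID} is a proper subset of the key {MatchID, PlayerID}, and {MatchID}⁺ contains the non-prime attributes {League, Position, Season} — a partial dependency, so 2NF is violated.

1NF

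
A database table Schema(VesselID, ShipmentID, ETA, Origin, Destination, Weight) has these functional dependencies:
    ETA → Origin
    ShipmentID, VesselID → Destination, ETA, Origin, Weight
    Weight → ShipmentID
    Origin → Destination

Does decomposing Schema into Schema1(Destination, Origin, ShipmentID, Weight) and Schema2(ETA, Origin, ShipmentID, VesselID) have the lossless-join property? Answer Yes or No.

The shared attributes are {Origin, ShipmentID} and {Origin, ShipmentID}⁺ = {Destination, Origin, ShipmentID}.
Neither Schema1 nor Schema2 is contained in that closure, so the decomposition is lossy.

No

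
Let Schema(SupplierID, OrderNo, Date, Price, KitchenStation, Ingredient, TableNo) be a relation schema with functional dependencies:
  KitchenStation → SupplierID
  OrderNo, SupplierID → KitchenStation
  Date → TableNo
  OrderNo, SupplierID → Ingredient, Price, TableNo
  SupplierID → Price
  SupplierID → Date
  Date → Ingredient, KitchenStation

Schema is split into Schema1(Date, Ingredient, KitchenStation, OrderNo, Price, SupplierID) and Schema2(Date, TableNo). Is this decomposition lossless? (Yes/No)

Schema1 ∩ Schema2 = {Date}; its closure under F is {Date, Ingredient, KitchenStation, Price, SupplierID, TableNo}.
This includes all of Schema2, so the common attributes are a superkey of Schema2 — the join is lossless.

Yes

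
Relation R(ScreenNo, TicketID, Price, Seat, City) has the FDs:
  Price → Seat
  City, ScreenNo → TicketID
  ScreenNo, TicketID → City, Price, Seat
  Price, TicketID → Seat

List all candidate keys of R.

No FD produces {ScreenNo}, so it must be in every candidate key.
{City, ScreenNo} is a candidate key since {City, ScreenNo}⁺ = {City, Price, ScreenNo, Seat, TicketID} covers every attribute.
{ScreenNo, TicketID} is a candidate key since {ScreenNo, TicketID}⁺ = {City, Price, ScreenNo, Seat, TicketID} covers every attribute.
These are minimal and exhaustive — every other superkey contains one of them.

{City, ScreenNo}, {ScreenNo, TicketID}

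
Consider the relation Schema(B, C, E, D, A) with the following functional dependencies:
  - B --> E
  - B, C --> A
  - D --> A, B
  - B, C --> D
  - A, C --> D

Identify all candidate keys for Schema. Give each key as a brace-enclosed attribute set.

{A, C}, {B, C}, {C, D}

{C} never appears on the right of any FD, so every key must include it.
{A, C} is a candidate key since {A, C}⁺ = {A, B, C, D, E} covers every attribute.
{B, C} is a candidate key since {B, C}⁺ = {A, B, C, D, E} covers every attribute.
{C, D} is a candidate key since {C, D}⁺ = {A, B, C, D, E} covers every attribute.
Any other superkey properly contains one of these, so there are no further candidate keys.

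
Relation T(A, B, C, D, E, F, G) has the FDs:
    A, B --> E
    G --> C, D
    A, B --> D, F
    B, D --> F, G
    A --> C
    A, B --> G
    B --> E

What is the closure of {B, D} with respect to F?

Start with {B, D}.
B, D --> F, G applies; add {F, G} → now {B, D, F, G}.
B --> E applies; add {E} → now {B, D, E, F, G}.
G --> C, D applies; add {C} → now {B, C, D, E, F, G}.
No further FD applies.

{B, C, D, E, F, G}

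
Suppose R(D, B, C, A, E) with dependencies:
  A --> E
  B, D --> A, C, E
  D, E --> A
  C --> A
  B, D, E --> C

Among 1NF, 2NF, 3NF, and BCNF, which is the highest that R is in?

2NF

Candidate key: {B, D}. Prime attributes: {B, D}.
For A --> E we have {A}⁺ = {A, E}; {A} is not a superkey, so BCNF fails.
A --> E determines the non-prime attribute {E} from a non-superkey — 3NF is violated.
Checking every proper subset of each key, none determines a non-prime attribute — 2NF is satisfied.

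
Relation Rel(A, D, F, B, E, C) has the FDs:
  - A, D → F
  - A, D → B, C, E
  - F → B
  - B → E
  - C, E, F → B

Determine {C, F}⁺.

Start with {C, F}.
F → B applies; add {B} → now {B, C, F}.
B → E applies; add {E} → now {B, C, E, F}.
No further FD applies.

{B, C, E, F}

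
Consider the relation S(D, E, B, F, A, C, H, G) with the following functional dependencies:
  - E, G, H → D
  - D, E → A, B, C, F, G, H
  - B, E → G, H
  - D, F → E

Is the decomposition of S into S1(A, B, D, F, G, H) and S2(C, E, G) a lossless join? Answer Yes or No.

No

Common attributes: {G}; their closure is {G}.
The closure covers neither S1 nor S2 entirely; the join is not lossless.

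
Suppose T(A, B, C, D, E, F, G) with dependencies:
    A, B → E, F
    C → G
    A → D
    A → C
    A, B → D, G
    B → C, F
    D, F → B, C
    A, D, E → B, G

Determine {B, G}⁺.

Start with {B, G}.
B → C, F applies; add {C, F} → now {B, C, F, G}.
No further FD applies.

{B, C, F, G}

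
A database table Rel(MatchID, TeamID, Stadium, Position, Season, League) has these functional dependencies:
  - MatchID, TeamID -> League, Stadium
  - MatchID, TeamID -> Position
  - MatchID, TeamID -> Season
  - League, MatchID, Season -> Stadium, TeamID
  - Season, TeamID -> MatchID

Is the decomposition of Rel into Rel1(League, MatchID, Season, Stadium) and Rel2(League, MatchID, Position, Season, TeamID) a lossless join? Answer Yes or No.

Yes

Common attributes: {League, MatchID, Season}; their closure is {League, MatchID, Position, Season, Stadium, TeamID}.
Since Rel1 ⊆ {League, MatchID, Position, Season, Stadium, TeamID}, the intersection is a superkey of Rel1; the decomposition is lossless.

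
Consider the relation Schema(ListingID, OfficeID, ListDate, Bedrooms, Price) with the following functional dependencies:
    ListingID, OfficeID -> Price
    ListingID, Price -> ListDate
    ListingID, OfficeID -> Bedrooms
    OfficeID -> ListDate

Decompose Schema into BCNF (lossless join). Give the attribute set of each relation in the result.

{Bedrooms, ListingID, OfficeID, Price}; {ListDate, ListingID, Price}

Candidate key of the original relation: {ListingID, OfficeID}.
Within {Bedrooms, ListDate, ListingID, OfficeID, Price}: {ListingID, Price}⁺ ∩ {Bedrooms, ListDate, ListingID, OfficeID, Price} = {ListDate, ListingID, Price}, not the whole set, so ListingID, Price -> ListDate violates BCNF; decompose into {ListDate, ListingID, Price} and {Bedrooms, ListingID, OfficeID, Price}.
{ListDate, ListingID, Price}: every determinant is a superkey — BCNF.
{Bedrooms, ListingID, OfficeID, Price}: every determinant is a superkey — BCNF.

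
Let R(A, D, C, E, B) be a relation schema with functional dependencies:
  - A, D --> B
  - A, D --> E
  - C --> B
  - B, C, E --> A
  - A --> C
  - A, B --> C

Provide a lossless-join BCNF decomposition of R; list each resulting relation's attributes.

{A, C}; {A, D, E}; {B, C}

Candidate keys of the original relation: {A, D}, {C, D, E}.
Within {A, B, C, D, E}: {C}⁺ ∩ {A, B, C, D, E} = {B, C}, not the whole set, so C --> B violates BCNF; decompose into {B, C} and {A, C, D, E}.
{B, C} has no BCNF violation.
Within {A, C, D, E}: {A}⁺ ∩ {A, C, D, E} = {A, C}, not the whole set, so A --> C violates BCNF; decompose into {A, C} and {A, D, E}.
{A, C} has no BCNF violation.
{A, D, E} has no BCNF violation.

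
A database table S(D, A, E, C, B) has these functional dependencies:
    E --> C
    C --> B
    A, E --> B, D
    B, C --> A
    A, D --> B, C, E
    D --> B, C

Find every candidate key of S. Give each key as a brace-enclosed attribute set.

{D}, {E}

{D}⁺ = {A, B, C, D, E} — all of the relation — so {D} is a candidate key.
{E}⁺ = {A, B, C, D, E} — all of the relation — so {E} is a candidate key.
Any other superkey properly contains one of these, so there are no further candidate keys.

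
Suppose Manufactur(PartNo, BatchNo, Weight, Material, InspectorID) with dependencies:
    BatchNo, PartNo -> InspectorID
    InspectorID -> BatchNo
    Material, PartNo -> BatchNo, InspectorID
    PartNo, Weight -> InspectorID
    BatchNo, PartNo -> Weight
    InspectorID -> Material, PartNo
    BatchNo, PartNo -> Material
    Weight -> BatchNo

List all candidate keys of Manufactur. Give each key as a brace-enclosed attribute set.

Closure of {InspectorID} is {BatchNo, InspectorID, Material, PartNo, Weight}, the whole schema; {InspectorID} is a candidate key.
Closure of {BatchNo, PartNo} is {BatchNo, InspectorID, Material, PartNo, Weight}, the whole schema; {BatchNo, PartNo} is a candidate key.
Closure of {Material, PartNo} is {BatchNo, InspectorID, Material, PartNo, Weight}, the whole schema; {Material, PartNo} is a candidate key.
Closure of {PartNo, Weight} is {BatchNo, InspectorID, Material, PartNo, Weight}, the whole schema; {PartNo, Weight} is a candidate key.
No proper subset of any of these is a key, and no other minimal superkey exists.

{BatchNo, PartNo}, {InspectorID}, {Material, PartNo}, {PartNo, Weight}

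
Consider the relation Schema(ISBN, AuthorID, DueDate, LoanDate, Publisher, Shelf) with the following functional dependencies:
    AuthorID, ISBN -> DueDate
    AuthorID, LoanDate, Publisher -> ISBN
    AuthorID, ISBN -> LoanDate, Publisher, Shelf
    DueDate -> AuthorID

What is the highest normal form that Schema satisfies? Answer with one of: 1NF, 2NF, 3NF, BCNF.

Candidate keys: {AuthorID, ISBN}, {AuthorID, LoanDate, Publisher}, {DueDate, ISBN}, {DueDate, LoanDate, Publisher}. Prime attributes: {AuthorID, DueDate, ISBN, LoanDate, Publisher}.
For DueDate -> AuthorID we have {DueDate}⁺ = {AuthorID, DueDate}; {DueDate} is not a superkey, so BCNF fails.
Its right-hand attributes {AuthorID} are all prime, as are those of every other non-superkey FD — the relation is in 3NF.

3NF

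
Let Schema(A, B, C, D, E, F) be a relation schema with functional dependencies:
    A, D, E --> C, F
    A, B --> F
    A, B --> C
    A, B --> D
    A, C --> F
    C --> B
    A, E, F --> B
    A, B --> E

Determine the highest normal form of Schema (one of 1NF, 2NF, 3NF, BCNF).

3NF

Candidate keys: {A, B}, {A, C}, {A, D, E}, {A, E, F}. Prime attributes: {A, B, C, D, E, F}.
For C --> B we have {C}⁺ = {B, C}; {C} is not a superkey, so BCNF fails.
But every attribute on its right side ({B}) is prime, and the same holds for every other non-superkey FD, so 3NF still holds.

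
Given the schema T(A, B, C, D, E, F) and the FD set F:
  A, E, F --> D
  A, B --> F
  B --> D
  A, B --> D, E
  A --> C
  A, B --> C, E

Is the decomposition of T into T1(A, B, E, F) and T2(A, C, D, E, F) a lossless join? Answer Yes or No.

Yes

T1 ∩ T2 = {A, E, F}; its closure under F is {A, C, D, E, F}.
This includes all of T2, so the common attributes are a superkey of T2 — the join is lossless.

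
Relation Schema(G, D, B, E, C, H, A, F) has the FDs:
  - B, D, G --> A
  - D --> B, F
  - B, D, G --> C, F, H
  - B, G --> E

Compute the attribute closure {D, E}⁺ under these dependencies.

{B, D, E, F}

Start with {D, E}.
D --> B, F applies; add {B, F} → now {B, D, E, F}.
No further FD applies.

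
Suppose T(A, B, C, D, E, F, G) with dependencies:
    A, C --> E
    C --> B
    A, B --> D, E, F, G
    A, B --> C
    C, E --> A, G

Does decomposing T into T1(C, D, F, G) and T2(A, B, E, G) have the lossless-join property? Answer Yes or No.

Common attributes: {G}; their closure is {G}.
The closure covers neither T1 nor T2 entirely; the join is not lossless.

No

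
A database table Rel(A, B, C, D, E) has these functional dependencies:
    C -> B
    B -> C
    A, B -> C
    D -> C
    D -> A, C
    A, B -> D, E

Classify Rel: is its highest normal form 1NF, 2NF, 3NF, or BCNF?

Candidate keys: {A, B}, {A, C}, {D}. Prime attributes: {A, B, C, D}.
C -> B: {C}⁺ = {B, C}, which is not all of the attributes, so the left side is not a superkey — BCNF is violated.
But every attribute on its right side ({B}) is prime, and the same holds for every other non-superkey FD, so 3NF still holds.

3NF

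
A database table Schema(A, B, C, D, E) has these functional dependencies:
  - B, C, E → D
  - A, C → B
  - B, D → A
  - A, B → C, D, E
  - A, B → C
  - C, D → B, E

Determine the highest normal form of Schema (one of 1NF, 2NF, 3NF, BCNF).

Candidate keys: {A, B}, {A, C}, {B, C, E}, {B, D}, {C, D}. Prime attributes: {A, B, C, D, E}.
The left-hand side of every FD is a superkey, so BCNF is satisfied.

BCNF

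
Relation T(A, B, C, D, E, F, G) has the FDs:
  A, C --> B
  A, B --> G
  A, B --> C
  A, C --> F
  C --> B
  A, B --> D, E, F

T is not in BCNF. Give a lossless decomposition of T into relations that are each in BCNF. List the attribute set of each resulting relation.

{A, C, D, E, F, G}; {B, C}

Candidate keys of the original relation: {A, B}, {A, C}.
{A, B, C, D, E, F, G}: {C} determines {B, C} here but is not a superkey — split on C --> B, giving {B, C} and {A, C, D, E, F, G}.
{B, C}: every determinant is a superkey — BCNF.
{A, C, D, E, F, G}: every determinant is a superkey — BCNF.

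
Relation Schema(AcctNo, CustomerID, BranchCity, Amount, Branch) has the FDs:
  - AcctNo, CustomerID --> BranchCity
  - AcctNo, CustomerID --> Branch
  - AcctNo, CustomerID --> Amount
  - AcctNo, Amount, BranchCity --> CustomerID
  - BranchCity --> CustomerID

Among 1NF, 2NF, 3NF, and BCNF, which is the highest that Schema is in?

Candidate keys: {AcctNo, BranchCity}, {AcctNo, CustomerID}. Prime attributes: {AcctNo, BranchCity, CustomerID}.
For BranchCity --> CustomerID we have {BranchCity}⁺ = {BranchCity, CustomerID}; {BranchCity} is not a superkey, so BCNF fails.
Its right-hand attributes {CustomerID} are all prime, as are those of every other non-superkey FD — the relation is in 3NF.

3NF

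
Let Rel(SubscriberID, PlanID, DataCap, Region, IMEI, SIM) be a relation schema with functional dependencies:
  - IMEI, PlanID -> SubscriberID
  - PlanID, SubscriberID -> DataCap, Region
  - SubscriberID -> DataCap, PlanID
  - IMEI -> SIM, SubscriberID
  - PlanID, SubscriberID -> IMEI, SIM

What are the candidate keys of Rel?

{IMEI}, {SubscriberID}

{IMEI} is a candidate key since {IMEI}⁺ = {DataCap, IMEI, PlanID, Region, SIM, SubscriberID} covers every attribute.
{SubscriberID} is a candidate key since {SubscriberID}⁺ = {DataCap, IMEI, PlanID, Region, SIM, SubscriberID} covers every attribute.
Any other superkey properly contains one of these, so there are no further candidate keys.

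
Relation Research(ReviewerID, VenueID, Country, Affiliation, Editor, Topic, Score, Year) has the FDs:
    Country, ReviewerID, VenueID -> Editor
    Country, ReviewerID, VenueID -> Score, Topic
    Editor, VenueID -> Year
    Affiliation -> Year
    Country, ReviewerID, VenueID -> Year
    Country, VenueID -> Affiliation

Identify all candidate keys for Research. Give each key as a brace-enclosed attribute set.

{Country, ReviewerID, VenueID} never appear on the right of any FD, so every key must include all of them.
{Country, ReviewerID, VenueID}⁺ = {Affiliation, Country, Editor, ReviewerID, Score, Topic, VenueID, Year}, which is every attribute, so {Country, ReviewerID, VenueID} is a candidate key.
No smaller or unrelated set reaches every attribute, so there are no other keys.

{Country, ReviewerID, VenueID}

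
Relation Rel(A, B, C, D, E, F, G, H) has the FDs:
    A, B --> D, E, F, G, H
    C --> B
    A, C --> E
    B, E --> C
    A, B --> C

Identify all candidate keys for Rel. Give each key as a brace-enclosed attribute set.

{A, B}, {A, C}

Attributes never on any right-hand side: {A} — every candidate key must contain it.
{A, B}⁺ = {A, B, C, D, E, F, G, H} — all of the relation — so {A, B} is a candidate key.
{A, C}⁺ = {A, B, C, D, E, F, G, H} — all of the relation — so {A, C} is a candidate key.
These are minimal and exhaustive — every other superkey contains one of them.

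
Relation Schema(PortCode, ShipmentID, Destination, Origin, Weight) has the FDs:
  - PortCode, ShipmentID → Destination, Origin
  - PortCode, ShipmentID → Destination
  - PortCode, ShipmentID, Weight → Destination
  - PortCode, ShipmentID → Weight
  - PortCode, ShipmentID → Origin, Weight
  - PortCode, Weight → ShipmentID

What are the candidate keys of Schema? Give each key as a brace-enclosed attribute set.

{PortCode, ShipmentID}, {PortCode, Weight}

{PortCode} never appears on the right of any FD, so every key must include it.
Closure of {PortCode, ShipmentID} is {Destination, Origin, PortCode, ShipmentID, Weight}, the whole schema; {PortCode, ShipmentID} is a candidate key.
Closure of {PortCode, Weight} is {Destination, Origin, PortCode, ShipmentID, Weight}, the whole schema; {PortCode, Weight} is a candidate key.
These are minimal and exhaustive — every other superkey contains one of them.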